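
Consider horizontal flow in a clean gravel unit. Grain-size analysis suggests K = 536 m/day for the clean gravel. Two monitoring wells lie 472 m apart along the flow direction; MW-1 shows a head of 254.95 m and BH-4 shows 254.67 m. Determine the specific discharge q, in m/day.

Hydraulic gradient i = (254.95 − 254.67) / 472 = 0.28 / 472 = 0.0005932.
Specific discharge q = K · i = 536.0 × 0.0005932 = 0.3180 m/day.

0.318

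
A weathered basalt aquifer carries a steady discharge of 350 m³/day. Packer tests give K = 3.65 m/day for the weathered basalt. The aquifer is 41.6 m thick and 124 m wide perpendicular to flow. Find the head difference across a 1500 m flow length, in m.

27.9

Cross-sectional area A = 124 × 41.6 = 5158 m².
From Q = K·A·i, i = Q / (K·A) = 350 / (3.650 × 5158) = 0.01859.
Head loss Δh = i · L = 0.01859 × 1500 = 27.88 m.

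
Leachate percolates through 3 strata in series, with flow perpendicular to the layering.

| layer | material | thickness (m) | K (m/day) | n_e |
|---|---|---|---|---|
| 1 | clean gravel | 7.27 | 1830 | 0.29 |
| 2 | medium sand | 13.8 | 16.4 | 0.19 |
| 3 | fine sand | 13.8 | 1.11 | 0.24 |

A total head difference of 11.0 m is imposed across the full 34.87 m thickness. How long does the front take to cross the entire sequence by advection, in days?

9.71

With flow normal to the layers, continuity requires the same specific discharge q through every layer.
Σ(b_i/K_i) = 7.27/1830 + 13.8/16.4 + 13.8/1.11 = 13.28 d.
q = Δh / Σ(b_i/K_i) = 11.0 / 13.28 = 0.8284 m/day.
In each layer the seepage velocity is v_i = q/n_i, so the layer transit time is t_i = b_i·n_i / q:
  layer 1 (clean gravel): t_1 = 7.27 × 0.29 / 0.8284 = 2.545 d
  layer 2 (medium sand): t_2 = 13.8 × 0.19 / 0.8284 = 3.165 d
  layer 3 (fine sand): t_3 = 13.8 × 0.24 / 0.8284 = 3.998 d
Total t = Σ t_i = 9.708 days.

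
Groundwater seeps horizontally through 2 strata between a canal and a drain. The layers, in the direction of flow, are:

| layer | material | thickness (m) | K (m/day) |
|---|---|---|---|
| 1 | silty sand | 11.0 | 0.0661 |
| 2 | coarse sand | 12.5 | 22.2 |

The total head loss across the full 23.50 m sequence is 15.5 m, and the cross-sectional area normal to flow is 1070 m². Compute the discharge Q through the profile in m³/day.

Flow is perpendicular to layering, so the layers act in series and the equivalent K is the thickness-weighted harmonic mean.
Total thickness L = 11.0 + 12.5 = 23.50 m.
Σ(b_i/K_i) = 11.0/0.0661 + 12.5/22.2 = 167.0 d.
K_eq = L / Σ(b_i/K_i) = 23.50 / 167.0 = 0.1407 m/day.
Q = K_eq · A · (Δh/L) = 0.1407 × 1070 × (15.5/23.50) = 99.32 m³/day.

99.3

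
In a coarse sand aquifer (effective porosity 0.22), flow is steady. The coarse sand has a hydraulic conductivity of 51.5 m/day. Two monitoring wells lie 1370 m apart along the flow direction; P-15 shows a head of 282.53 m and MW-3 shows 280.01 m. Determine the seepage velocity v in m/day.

Hydraulic gradient i = (282.53 − 280.01) / 1370 = 2.52 / 1370 = 0.001839.
Darcy flux q = K · i = 51.50 × 0.001839 = 0.09473 m/day.
Seepage velocity v = q / n_e = 0.09473 / 0.22 = 0.4306 m/day.

0.431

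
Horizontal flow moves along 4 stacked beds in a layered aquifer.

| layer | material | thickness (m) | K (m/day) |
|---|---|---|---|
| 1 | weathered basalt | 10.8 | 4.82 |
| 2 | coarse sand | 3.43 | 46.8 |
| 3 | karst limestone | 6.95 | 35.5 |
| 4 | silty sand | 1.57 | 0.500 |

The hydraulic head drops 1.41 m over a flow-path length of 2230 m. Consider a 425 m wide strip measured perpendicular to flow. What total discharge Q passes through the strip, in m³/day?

124

Flow is parallel to layering, so each bed carries its own Darcy discharge and the transmissivities add.
Σ(K_i·b_i) = 4.82×10.8 + 46.8×3.43 + 35.5×6.95 + 0.500×1.57 = 460.1 m²/day.
Hydraulic gradient i = Δh / L = 1.41 / 2230 = 0.0006323.
Q = Σ(K_i·b_i) · W · i = 460.1 × 425 × 0.0006323 = 123.6 m³/day.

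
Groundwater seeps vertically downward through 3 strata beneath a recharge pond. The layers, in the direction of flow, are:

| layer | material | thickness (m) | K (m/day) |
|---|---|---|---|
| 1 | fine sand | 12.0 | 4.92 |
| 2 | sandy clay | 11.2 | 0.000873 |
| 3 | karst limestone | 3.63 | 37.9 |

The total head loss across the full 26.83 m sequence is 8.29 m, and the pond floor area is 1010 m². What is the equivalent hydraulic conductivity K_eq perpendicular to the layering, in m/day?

0.00209

Flow is perpendicular to layering, so the layers act in series and the equivalent K is the thickness-weighted harmonic mean.
Total thickness L = 12.0 + 11.2 + 3.63 = 26.83 m.
Σ(b_i/K_i) = 12.0/4.92 + 11.2/0.000873 + 3.63/37.9 = 12832 d.
K_eq = L / Σ(b_i/K_i) = 26.83 / 12832 = 0.002091 m/day.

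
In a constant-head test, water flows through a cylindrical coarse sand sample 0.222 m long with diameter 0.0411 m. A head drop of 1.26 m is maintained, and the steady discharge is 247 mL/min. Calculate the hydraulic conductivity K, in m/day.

47.2

Cross-sectional area A = π·(d/2)² = π × (0.0411/2)² = 0.001327 m².
Convert discharge: 247 mL/min = 4.117e-06 m³/s.
Darcy's law rearranged: K = Q·L / (A·Δh) = 4.117e-06 × 0.222 / (0.001327 × 1.26) = 0.0005467 m/s = 47.24 m/day.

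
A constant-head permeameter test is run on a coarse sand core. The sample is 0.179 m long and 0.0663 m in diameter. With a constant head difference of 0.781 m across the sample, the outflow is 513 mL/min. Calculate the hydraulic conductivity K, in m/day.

49.0

Cross-sectional area A = π·(d/2)² = π × (0.0663/2)² = 0.003452 m².
Convert discharge: 513 mL/min = 8.550e-06 m³/s.
Darcy's law rearranged: K = Q·L / (A·Δh) = 8.550e-06 × 0.179 / (0.003452 × 0.781) = 0.0005676 m/s = 49.04 m/day.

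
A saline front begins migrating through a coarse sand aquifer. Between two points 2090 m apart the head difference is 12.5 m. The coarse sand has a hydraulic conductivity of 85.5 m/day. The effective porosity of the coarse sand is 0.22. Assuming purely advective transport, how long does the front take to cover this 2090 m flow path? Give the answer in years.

2.46

Hydraulic gradient i = Δh / L = 12.5 / 2090 = 0.005981.
Darcy flux q = K · i = 85.50 × 0.005981 = 0.5114 m/day.
Seepage velocity v = q / n_e = 0.5114 / 0.22 = 2.324 m/day.
Travel time t = L / v = 2090 / 2.324 = 899.2 days = 2.462 years.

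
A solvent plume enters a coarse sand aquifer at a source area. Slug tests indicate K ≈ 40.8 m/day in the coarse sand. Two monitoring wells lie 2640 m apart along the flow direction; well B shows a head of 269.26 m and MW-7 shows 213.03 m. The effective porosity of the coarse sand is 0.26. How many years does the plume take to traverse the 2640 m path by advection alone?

Hydraulic gradient i = (269.26 − 213.03) / 2640 = 56.23 / 2640 = 0.02130.
Darcy flux q = K · i = 40.80 × 0.02130 = 0.8690 m/day.
Seepage velocity v = q / n_e = 0.8690 / 0.26 = 3.342 m/day.
Travel time t = L / v = 2640 / 3.342 = 789.9 days = 2.163 years.

2.16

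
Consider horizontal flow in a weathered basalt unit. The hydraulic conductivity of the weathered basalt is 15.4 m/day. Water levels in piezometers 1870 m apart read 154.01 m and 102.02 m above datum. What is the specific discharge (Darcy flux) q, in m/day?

Hydraulic gradient i = (154.01 − 102.02) / 1870 = 51.99 / 1870 = 0.02780.
Specific discharge q = K · i = 15.40 × 0.02780 = 0.4282 m/day.

0.428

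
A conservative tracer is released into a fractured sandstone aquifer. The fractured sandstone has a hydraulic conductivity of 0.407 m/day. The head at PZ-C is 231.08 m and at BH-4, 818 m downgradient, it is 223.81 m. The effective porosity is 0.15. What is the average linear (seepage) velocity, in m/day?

Hydraulic gradient i = (231.08 − 223.81) / 818 = 7.27 / 818 = 0.008888.
Darcy flux q = K · i = 0.4070 × 0.008888 = 0.003617 m/day.
Seepage velocity v = q / n_e = 0.003617 / 0.15 = 0.02411 m/day.

0.0241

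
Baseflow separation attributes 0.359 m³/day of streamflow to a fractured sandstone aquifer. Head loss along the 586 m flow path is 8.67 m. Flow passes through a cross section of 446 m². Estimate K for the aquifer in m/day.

0.0544

Hydraulic gradient i = Δh / L = 8.67 / 586 = 0.01480.
From Q = K·A·i, K = Q / (A·i) = 0.359 / (446.0 × 0.01480) = 0.05440 m/day.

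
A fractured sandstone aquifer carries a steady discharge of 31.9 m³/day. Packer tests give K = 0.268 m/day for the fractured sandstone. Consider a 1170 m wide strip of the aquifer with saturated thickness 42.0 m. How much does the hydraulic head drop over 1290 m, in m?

3.12

Cross-sectional area A = 1170 × 42.0 = 49140 m².
From Q = K·A·i, i = Q / (K·A) = 31.9 / (0.2680 × 49140) = 0.002422.
Head loss Δh = i · L = 0.002422 × 1290 = 3.125 m.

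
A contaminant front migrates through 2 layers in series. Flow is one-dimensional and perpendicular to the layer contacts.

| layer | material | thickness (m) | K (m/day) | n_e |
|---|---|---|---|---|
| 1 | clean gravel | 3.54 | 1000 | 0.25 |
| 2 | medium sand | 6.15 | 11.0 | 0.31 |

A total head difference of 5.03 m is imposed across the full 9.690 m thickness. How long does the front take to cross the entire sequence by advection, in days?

With flow normal to the layers, continuity requires the same specific discharge q through every layer.
Σ(b_i/K_i) = 3.54/1000 + 6.15/11.0 = 0.5626 d.
q = Δh / Σ(b_i/K_i) = 5.03 / 0.5626 = 8.940 m/day.
In each layer the seepage velocity is v_i = q/n_i, so the layer transit time is t_i = b_i·n_i / q:
  layer 1 (clean gravel): t_1 = 3.54 × 0.25 / 8.940 = 0.09899 d
  layer 2 (medium sand): t_2 = 6.15 × 0.31 / 8.940 = 0.2133 d
Total t = Σ t_i = 0.3122 days.

0.312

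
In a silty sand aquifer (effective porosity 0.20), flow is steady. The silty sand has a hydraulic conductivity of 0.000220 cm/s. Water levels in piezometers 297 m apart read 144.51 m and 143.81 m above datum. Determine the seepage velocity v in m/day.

Convert K: 0.000220 cm/s × 864 = 0.1901 m/day.
Hydraulic gradient i = (144.51 − 143.81) / 297 = 0.7 / 297 = 0.002357.
Darcy flux q = K · i = 0.1901 × 0.002357 = 0.0004480 m/day.
Seepage velocity v = q / n_e = 0.0004480 / 0.20 = 0.002240 m/day.

0.00224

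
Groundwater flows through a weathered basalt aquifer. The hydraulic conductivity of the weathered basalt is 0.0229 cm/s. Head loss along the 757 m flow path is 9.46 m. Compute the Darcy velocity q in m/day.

Convert K: 0.0229 cm/s × 864 = 19.79 m/day.
Hydraulic gradient i = Δh / L = 9.46 / 757 = 0.01250.
Specific discharge q = K · i = 19.79 × 0.01250 = 0.2473 m/day.

0.247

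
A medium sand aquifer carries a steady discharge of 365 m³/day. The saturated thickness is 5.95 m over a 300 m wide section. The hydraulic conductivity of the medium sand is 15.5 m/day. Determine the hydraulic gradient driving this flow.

Cross-sectional area A = 300 × 5.95 = 1785 m².
From Q = K·A·i, i = Q / (K·A) = 365 / (15.50 × 1785) = 0.01319.

0.0132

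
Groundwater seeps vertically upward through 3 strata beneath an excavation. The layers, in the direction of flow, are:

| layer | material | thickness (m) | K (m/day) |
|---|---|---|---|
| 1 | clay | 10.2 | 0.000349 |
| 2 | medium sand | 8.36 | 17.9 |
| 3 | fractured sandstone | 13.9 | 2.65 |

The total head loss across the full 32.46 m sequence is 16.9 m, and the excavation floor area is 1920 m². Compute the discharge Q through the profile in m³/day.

Flow is perpendicular to layering, so the layers act in series and the equivalent K is the thickness-weighted harmonic mean.
Total thickness L = 10.2 + 8.36 + 13.9 = 32.46 m.
Σ(b_i/K_i) = 10.2/0.000349 + 8.36/17.9 + 13.9/2.65 = 29232 d.
K_eq = L / Σ(b_i/K_i) = 32.46 / 29232 = 0.001110 m/day.
Q = K_eq · A · (Δh/L) = 0.001110 × 1920 × (16.9/32.46) = 1.110 m³/day.

1.11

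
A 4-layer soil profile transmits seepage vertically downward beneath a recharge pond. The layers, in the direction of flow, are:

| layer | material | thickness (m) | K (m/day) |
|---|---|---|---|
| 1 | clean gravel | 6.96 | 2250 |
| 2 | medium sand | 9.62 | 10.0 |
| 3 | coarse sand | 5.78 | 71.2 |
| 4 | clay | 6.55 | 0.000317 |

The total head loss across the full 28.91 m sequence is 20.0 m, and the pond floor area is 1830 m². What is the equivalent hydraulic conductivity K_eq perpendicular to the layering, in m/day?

0.00140

Flow is perpendicular to layering, so the layers act in series and the equivalent K is the thickness-weighted harmonic mean.
Total thickness L = 6.96 + 9.62 + 5.78 + 6.55 = 28.91 m.
Σ(b_i/K_i) = 6.96/2250 + 9.62/10.0 + 5.78/71.2 + 6.55/0.000317 = 20664 d.
K_eq = L / Σ(b_i/K_i) = 28.91 / 20664 = 0.001399 m/day.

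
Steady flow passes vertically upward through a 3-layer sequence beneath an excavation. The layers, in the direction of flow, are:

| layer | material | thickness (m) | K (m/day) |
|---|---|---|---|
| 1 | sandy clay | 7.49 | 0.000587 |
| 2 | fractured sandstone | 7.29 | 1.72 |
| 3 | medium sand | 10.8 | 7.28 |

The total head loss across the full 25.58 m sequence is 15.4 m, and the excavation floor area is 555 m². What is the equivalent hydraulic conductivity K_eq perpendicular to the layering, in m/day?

0.00200

Flow is perpendicular to layering, so the layers act in series and the equivalent K is the thickness-weighted harmonic mean.
Total thickness L = 7.49 + 7.29 + 10.8 = 25.58 m.
Σ(b_i/K_i) = 7.49/0.000587 + 7.29/1.72 + 10.8/7.28 = 12766 d.
K_eq = L / Σ(b_i/K_i) = 25.58 / 12766 = 0.002004 m/day.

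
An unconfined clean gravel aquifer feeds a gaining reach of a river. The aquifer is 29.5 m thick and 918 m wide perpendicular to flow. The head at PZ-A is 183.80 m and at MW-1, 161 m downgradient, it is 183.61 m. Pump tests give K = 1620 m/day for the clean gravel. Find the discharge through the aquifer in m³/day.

51800

Cross-sectional area A = 918 × 29.5 = 27081 m².
Hydraulic gradient i = (183.80 − 183.61) / 161 = 0.19 / 161 = 0.001180.
Darcy's law: Q = K · A · i = 1620 × 27081 × 0.001180 = 51773 m³/day.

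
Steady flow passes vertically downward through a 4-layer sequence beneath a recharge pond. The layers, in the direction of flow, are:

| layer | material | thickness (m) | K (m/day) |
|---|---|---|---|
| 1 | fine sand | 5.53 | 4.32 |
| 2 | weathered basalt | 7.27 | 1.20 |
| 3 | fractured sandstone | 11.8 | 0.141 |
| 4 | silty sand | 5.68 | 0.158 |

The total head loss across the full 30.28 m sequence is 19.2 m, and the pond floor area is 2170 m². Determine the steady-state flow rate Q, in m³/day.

Flow is perpendicular to layering, so the layers act in series and the equivalent K is the thickness-weighted harmonic mean.
Total thickness L = 5.53 + 7.27 + 11.8 + 5.68 = 30.28 m.
Σ(b_i/K_i) = 5.53/4.32 + 7.27/1.20 + 11.8/0.141 + 5.68/0.158 = 127.0 d.
K_eq = L / Σ(b_i/K_i) = 30.28 / 127.0 = 0.2385 m/day.
Q = K_eq · A · (Δh/L) = 0.2385 × 2170 × (19.2/30.28) = 328.1 m³/day.

328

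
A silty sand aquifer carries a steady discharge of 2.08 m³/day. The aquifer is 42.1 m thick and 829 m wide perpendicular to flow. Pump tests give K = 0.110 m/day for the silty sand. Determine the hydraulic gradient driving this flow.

Cross-sectional area A = 829 × 42.1 = 34901 m².
From Q = K·A·i, i = Q / (K·A) = 2.08 / (0.1100 × 34901) = 0.0005418.

0.000542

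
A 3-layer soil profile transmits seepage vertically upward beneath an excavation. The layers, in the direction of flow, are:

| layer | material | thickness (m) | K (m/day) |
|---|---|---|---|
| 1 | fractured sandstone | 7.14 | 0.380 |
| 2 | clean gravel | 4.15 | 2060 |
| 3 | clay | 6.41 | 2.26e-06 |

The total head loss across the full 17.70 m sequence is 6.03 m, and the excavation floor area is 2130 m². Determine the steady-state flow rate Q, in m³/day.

0.00453

Flow is perpendicular to layering, so the layers act in series and the equivalent K is the thickness-weighted harmonic mean.
Total thickness L = 7.14 + 4.15 + 6.41 = 17.70 m.
Σ(b_i/K_i) = 7.14/0.380 + 4.15/2060 + 6.41/2.26e-06 = 2.836e+06 d.
K_eq = L / Σ(b_i/K_i) = 17.70 / 2.836e+06 = 6.241e-06 m/day.
Q = K_eq · A · (Δh/L) = 6.241e-06 × 2130 × (6.03/17.70) = 0.004528 m³/day.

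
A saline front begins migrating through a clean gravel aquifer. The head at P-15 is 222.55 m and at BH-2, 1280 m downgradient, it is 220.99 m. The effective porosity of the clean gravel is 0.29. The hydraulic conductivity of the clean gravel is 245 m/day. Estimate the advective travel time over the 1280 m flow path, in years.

Hydraulic gradient i = (222.55 − 220.99) / 1280 = 1.56 / 1280 = 0.001219.
Darcy flux q = K · i = 245.0 × 0.001219 = 0.2986 m/day.
Seepage velocity v = q / n_e = 0.2986 / 0.29 = 1.030 m/day.
Travel time t = L / v = 1280 / 1.030 = 1243 days = 3.404 years.

3.40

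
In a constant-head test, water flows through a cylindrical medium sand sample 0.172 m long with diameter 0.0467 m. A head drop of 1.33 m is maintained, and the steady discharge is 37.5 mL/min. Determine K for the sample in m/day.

4.08

Cross-sectional area A = π·(d/2)² = π × (0.0467/2)² = 0.001713 m².
Convert discharge: 37.5 mL/min = 6.250e-07 m³/s.
Darcy's law rearranged: K = Q·L / (A·Δh) = 6.250e-07 × 0.172 / (0.001713 × 1.33) = 4.719e-05 m/s = 4.077 m/day.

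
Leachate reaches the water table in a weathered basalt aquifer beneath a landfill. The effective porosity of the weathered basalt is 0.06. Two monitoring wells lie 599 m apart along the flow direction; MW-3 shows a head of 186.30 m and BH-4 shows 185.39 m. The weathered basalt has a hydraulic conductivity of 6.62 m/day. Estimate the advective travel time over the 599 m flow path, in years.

9.78

Hydraulic gradient i = (186.30 − 185.39) / 599 = 0.91 / 599 = 0.001519.
Darcy flux q = K · i = 6.620 × 0.001519 = 0.01006 m/day.
Seepage velocity v = q / n_e = 0.01006 / 0.06 = 0.1676 m/day.
Travel time t = L / v = 599 / 0.1676 = 3574 days = 9.784 years.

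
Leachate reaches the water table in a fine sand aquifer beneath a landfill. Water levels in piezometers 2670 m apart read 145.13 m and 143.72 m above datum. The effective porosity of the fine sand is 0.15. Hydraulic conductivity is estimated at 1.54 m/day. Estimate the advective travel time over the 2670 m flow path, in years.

Hydraulic gradient i = (145.13 − 143.72) / 2670 = 1.41 / 2670 = 0.0005281.
Darcy flux q = K · i = 1.540 × 0.0005281 = 0.0008133 m/day.
Seepage velocity v = q / n_e = 0.0008133 / 0.15 = 0.005422 m/day.
Travel time t = L / v = 2670 / 0.005422 = 4.925e+05 days = 1348 years.

1350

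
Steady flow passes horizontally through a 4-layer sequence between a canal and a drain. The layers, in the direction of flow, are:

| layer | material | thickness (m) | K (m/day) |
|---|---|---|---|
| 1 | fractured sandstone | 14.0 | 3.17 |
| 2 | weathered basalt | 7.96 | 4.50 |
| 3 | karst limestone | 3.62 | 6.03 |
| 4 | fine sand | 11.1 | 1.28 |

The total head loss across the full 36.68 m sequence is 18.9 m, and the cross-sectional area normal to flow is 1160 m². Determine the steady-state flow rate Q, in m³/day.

1420

Flow is perpendicular to layering, so the layers act in series and the equivalent K is the thickness-weighted harmonic mean.
Total thickness L = 14.0 + 7.96 + 3.62 + 11.1 = 36.68 m.
Σ(b_i/K_i) = 14.0/3.17 + 7.96/4.50 + 3.62/6.03 + 11.1/1.28 = 15.46 d.
K_eq = L / Σ(b_i/K_i) = 36.68 / 15.46 = 2.373 m/day.
Q = K_eq · A · (Δh/L) = 2.373 × 1160 × (18.9/36.68) = 1418 m³/day.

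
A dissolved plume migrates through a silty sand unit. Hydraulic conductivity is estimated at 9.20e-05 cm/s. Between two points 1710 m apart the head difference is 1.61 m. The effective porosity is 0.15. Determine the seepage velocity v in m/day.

Convert K: 9.20e-05 cm/s × 864 = 0.07949 m/day.
Hydraulic gradient i = Δh / L = 1.61 / 1710 = 0.0009415.
Darcy flux q = K · i = 0.07949 × 0.0009415 = 7.484e-05 m/day.
Seepage velocity v = q / n_e = 7.484e-05 / 0.15 = 0.0004989 m/day.

0.000499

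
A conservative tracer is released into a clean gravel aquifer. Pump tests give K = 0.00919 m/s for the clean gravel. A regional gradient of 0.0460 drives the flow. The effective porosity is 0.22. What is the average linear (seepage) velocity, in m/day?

166

Convert K: 0.00919 m/s × 86400 = 794.0 m/day.
Hydraulic gradient i = 0.0460.
Darcy flux q = K · i = 794.0 × 0.04600 = 36.52 m/day.
Seepage velocity v = q / n_e = 36.52 / 0.22 = 166.0 m/day.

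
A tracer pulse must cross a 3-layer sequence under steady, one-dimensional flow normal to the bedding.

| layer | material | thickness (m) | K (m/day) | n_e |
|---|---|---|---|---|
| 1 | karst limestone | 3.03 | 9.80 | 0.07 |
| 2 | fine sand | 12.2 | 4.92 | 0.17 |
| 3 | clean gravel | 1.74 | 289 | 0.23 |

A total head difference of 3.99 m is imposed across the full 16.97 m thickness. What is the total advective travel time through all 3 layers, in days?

With flow normal to the layers, continuity requires the same specific discharge q through every layer.
Σ(b_i/K_i) = 3.03/9.80 + 12.2/4.92 + 1.74/289 = 2.795 d.
q = Δh / Σ(b_i/K_i) = 3.99 / 2.795 = 1.428 m/day.
In each layer the seepage velocity is v_i = q/n_i, so the layer transit time is t_i = b_i·n_i / q:
  layer 1 (karst limestone): t_1 = 3.03 × 0.07 / 1.428 = 0.1486 d
  layer 2 (fine sand): t_2 = 12.2 × 0.17 / 1.428 = 1.453 d
  layer 3 (clean gravel): t_3 = 1.74 × 0.23 / 1.428 = 0.2803 d
Total t = Σ t_i = 1.882 days.

1.88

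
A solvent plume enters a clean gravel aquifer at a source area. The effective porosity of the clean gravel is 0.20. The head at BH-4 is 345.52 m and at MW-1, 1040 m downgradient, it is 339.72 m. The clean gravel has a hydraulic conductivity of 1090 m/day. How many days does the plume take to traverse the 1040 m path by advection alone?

34.2

Hydraulic gradient i = (345.52 − 339.72) / 1040 = 5.8 / 1040 = 0.005577.
Darcy flux q = K · i = 1090 × 0.005577 = 6.079 m/day.
Seepage velocity v = q / n_e = 6.079 / 0.20 = 30.39 m/day.
Travel time t = L / v = 1040 / 30.39 = 34.22 days.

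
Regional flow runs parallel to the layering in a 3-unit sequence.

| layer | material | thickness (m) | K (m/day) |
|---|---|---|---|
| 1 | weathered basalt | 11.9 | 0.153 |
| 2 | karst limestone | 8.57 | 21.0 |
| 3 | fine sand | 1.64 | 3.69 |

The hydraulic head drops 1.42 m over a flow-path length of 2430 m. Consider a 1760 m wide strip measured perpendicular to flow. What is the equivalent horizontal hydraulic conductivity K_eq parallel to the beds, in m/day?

Flow is parallel to layering, so each bed carries its own Darcy discharge and the transmissivities add.
Σ(K_i·b_i) = 0.153×11.9 + 21.0×8.57 + 3.69×1.64 = 187.8 m²/day.
Total thickness b = 22.11 m, so K_eq = Σ(K_i·b_i)/b = 8.496 m/day.

8.50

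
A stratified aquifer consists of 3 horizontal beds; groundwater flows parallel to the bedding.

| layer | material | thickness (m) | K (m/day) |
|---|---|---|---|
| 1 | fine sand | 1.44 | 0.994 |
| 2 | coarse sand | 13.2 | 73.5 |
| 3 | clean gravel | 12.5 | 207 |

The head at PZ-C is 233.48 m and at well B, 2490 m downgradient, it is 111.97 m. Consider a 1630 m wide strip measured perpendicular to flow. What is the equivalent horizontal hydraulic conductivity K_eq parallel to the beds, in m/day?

131

Flow is parallel to layering, so each bed carries its own Darcy discharge and the transmissivities add.
Σ(K_i·b_i) = 0.994×1.44 + 73.5×13.2 + 207×12.5 = 3559 m²/day.
Total thickness b = 27.14 m, so K_eq = Σ(K_i·b_i)/b = 131.1 m/day.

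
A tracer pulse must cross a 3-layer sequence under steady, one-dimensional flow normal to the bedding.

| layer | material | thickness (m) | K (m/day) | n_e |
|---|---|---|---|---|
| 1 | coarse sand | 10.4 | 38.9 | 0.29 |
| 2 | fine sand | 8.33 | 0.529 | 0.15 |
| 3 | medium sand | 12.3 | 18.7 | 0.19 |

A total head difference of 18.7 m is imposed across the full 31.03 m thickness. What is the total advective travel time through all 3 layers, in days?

5.89

With flow normal to the layers, continuity requires the same specific discharge q through every layer.
Σ(b_i/K_i) = 10.4/38.9 + 8.33/0.529 + 12.3/18.7 = 16.67 d.
q = Δh / Σ(b_i/K_i) = 18.7 / 16.67 = 1.122 m/day.
In each layer the seepage velocity is v_i = q/n_i, so the layer transit time is t_i = b_i·n_i / q:
  layer 1 (coarse sand): t_1 = 10.4 × 0.29 / 1.122 = 2.689 d
  layer 2 (fine sand): t_2 = 8.33 × 0.15 / 1.122 = 1.114 d
  layer 3 (medium sand): t_3 = 12.3 × 0.19 / 1.122 = 2.084 d
Total t = Σ t_i = 5.886 days.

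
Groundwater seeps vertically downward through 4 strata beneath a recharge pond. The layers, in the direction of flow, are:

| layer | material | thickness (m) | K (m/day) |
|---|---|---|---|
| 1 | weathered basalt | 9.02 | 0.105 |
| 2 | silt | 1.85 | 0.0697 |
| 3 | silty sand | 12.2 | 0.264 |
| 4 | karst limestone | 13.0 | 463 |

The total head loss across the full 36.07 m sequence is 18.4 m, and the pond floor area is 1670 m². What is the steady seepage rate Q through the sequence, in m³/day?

194

Flow is perpendicular to layering, so the layers act in series and the equivalent K is the thickness-weighted harmonic mean.
Total thickness L = 9.02 + 1.85 + 12.2 + 13.0 = 36.07 m.
Σ(b_i/K_i) = 9.02/0.105 + 1.85/0.0697 + 12.2/0.264 + 13.0/463 = 158.7 d.
K_eq = L / Σ(b_i/K_i) = 36.07 / 158.7 = 0.2273 m/day.
Q = K_eq · A · (Δh/L) = 0.2273 × 1670 × (18.4/36.07) = 193.6 m³/day.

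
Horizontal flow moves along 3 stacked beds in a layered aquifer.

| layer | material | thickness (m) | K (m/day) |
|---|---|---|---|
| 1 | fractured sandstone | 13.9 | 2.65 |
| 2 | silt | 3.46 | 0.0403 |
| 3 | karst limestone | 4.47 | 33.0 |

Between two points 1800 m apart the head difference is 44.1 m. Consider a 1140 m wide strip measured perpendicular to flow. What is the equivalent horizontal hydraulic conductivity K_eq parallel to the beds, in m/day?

Flow is parallel to layering, so each bed carries its own Darcy discharge and the transmissivities add.
Σ(K_i·b_i) = 2.65×13.9 + 0.0403×3.46 + 33.0×4.47 = 184.5 m²/day.
Total thickness b = 21.83 m, so K_eq = Σ(K_i·b_i)/b = 8.451 m/day.

8.45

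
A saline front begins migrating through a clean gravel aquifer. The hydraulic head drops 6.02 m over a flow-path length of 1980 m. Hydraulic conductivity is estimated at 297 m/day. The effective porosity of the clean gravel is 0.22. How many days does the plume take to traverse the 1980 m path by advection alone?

Hydraulic gradient i = Δh / L = 6.02 / 1980 = 0.003040.
Darcy flux q = K · i = 297.0 × 0.003040 = 0.9030 m/day.
Seepage velocity v = q / n_e = 0.9030 / 0.22 = 4.105 m/day.
Travel time t = L / v = 1980 / 4.105 = 482.4 days.

482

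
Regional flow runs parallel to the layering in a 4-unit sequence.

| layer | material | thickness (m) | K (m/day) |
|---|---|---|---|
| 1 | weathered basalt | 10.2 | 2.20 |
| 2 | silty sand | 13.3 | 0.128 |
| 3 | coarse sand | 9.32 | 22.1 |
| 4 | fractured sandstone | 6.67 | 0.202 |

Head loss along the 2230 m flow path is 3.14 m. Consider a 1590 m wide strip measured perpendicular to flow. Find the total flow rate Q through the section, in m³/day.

518

Flow is parallel to layering, so each bed carries its own Darcy discharge and the transmissivities add.
Σ(K_i·b_i) = 2.20×10.2 + 0.128×13.3 + 22.1×9.32 + 0.202×6.67 = 231.5 m²/day.
Hydraulic gradient i = Δh / L = 3.14 / 2230 = 0.001408.
Q = Σ(K_i·b_i) · W · i = 231.5 × 1590 × 0.001408 = 518.2 m³/day.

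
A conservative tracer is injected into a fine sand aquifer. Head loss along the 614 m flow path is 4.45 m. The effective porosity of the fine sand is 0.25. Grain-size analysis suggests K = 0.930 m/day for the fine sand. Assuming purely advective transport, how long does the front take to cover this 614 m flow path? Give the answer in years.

62.4

Hydraulic gradient i = Δh / L = 4.45 / 614 = 0.007248.
Darcy flux q = K · i = 0.9300 × 0.007248 = 0.006740 m/day.
Seepage velocity v = q / n_e = 0.006740 / 0.25 = 0.02696 m/day.
Travel time t = L / v = 614 / 0.02696 = 22774 days = 62.35 years.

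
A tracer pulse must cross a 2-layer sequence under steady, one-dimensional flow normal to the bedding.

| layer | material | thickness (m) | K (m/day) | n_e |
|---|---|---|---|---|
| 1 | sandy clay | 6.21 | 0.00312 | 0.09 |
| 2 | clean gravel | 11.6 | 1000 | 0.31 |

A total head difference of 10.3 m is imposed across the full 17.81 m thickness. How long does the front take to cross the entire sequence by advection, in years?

With flow normal to the layers, continuity requires the same specific discharge q through every layer.
Σ(b_i/K_i) = 6.21/0.00312 + 11.6/1000 = 1990 d.
q = Δh / Σ(b_i/K_i) = 10.3 / 1990 = 0.005175 m/day.
In each layer the seepage velocity is v_i = q/n_i, so the layer transit time is t_i = b_i·n_i / q:
  layer 1 (sandy clay): t_1 = 6.21 × 0.09 / 0.005175 = 108.0 d
  layer 2 (clean gravel): t_2 = 11.6 × 0.31 / 0.005175 = 694.9 d
Total t = Σ t_i = 802.9 days = 2.198 years.

2.20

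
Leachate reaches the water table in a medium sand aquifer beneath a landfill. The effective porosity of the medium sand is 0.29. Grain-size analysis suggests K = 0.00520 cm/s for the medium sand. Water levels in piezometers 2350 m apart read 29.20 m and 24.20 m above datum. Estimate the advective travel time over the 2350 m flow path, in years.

195

Convert K: 0.00520 cm/s × 864 = 4.493 m/day.
Hydraulic gradient i = (29.20 − 24.20) / 2350 = 5 / 2350 = 0.002128.
Darcy flux q = K · i = 4.493 × 0.002128 = 0.009559 m/day.
Seepage velocity v = q / n_e = 0.009559 / 0.29 = 0.03296 m/day.
Travel time t = L / v = 2350 / 0.03296 = 71293 days = 195.2 years.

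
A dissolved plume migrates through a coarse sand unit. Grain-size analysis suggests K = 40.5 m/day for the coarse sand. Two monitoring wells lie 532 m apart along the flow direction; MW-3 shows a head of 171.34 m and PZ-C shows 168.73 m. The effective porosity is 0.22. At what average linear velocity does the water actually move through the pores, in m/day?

Hydraulic gradient i = (171.34 − 168.73) / 532 = 2.61 / 532 = 0.004906.
Darcy flux q = K · i = 40.50 × 0.004906 = 0.1987 m/day.
Seepage velocity v = q / n_e = 0.1987 / 0.22 = 0.9032 m/day.

0.903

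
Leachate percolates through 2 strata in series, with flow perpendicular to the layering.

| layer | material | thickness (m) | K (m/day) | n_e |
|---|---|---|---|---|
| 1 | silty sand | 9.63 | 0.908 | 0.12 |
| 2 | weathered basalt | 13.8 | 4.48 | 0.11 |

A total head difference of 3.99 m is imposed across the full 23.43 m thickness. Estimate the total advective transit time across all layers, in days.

With flow normal to the layers, continuity requires the same specific discharge q through every layer.
Σ(b_i/K_i) = 9.63/0.908 + 13.8/4.48 = 13.69 d.
q = Δh / Σ(b_i/K_i) = 3.99 / 13.69 = 0.2915 m/day.
In each layer the seepage velocity is v_i = q/n_i, so the layer transit time is t_i = b_i·n_i / q:
  layer 1 (silty sand): t_1 = 9.63 × 0.12 / 0.2915 = 3.964 d
  layer 2 (weathered basalt): t_2 = 13.8 × 0.11 / 0.2915 = 5.207 d
Total t = Σ t_i = 9.171 days.

9.17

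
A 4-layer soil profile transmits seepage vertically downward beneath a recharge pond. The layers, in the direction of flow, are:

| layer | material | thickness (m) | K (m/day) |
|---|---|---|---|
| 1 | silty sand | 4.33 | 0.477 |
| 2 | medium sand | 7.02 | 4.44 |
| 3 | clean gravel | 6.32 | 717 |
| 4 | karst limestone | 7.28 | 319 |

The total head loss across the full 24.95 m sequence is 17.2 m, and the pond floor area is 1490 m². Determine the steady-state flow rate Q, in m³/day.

2400

Flow is perpendicular to layering, so the layers act in series and the equivalent K is the thickness-weighted harmonic mean.
Total thickness L = 4.33 + 7.02 + 6.32 + 7.28 = 24.95 m.
Σ(b_i/K_i) = 4.33/0.477 + 7.02/4.44 + 6.32/717 + 7.28/319 = 10.69 d.
K_eq = L / Σ(b_i/K_i) = 24.95 / 10.69 = 2.334 m/day.
Q = K_eq · A · (Δh/L) = 2.334 × 1490 × (17.2/24.95) = 2397 m³/day.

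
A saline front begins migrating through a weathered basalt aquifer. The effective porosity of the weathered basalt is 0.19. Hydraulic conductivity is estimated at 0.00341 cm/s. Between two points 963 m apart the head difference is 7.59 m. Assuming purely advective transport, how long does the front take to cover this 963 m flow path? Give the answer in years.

Convert K: 0.00341 cm/s × 864 = 2.946 m/day.
Hydraulic gradient i = Δh / L = 7.59 / 963 = 0.007882.
Darcy flux q = K · i = 2.946 × 0.007882 = 0.02322 m/day.
Seepage velocity v = q / n_e = 0.02322 / 0.19 = 0.1222 m/day.
Travel time t = L / v = 963 / 0.1222 = 7879 days = 21.57 years.

21.6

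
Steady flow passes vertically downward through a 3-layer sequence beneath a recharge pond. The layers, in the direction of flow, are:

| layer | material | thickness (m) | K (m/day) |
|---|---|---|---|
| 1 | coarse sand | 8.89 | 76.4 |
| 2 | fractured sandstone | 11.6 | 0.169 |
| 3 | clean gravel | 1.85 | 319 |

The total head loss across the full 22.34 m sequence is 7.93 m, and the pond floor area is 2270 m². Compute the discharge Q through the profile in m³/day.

Flow is perpendicular to layering, so the layers act in series and the equivalent K is the thickness-weighted harmonic mean.
Total thickness L = 8.89 + 11.6 + 1.85 = 22.34 m.
Σ(b_i/K_i) = 8.89/76.4 + 11.6/0.169 + 1.85/319 = 68.76 d.
K_eq = L / Σ(b_i/K_i) = 22.34 / 68.76 = 0.3249 m/day.
Q = K_eq · A · (Δh/L) = 0.3249 × 2270 × (7.93/22.34) = 261.8 m³/day.

262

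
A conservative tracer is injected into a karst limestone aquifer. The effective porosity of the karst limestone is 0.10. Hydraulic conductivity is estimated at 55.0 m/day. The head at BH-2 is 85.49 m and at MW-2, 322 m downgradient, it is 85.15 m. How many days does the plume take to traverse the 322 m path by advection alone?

Hydraulic gradient i = (85.49 − 85.15) / 322 = 0.34 / 322 = 0.001056.
Darcy flux q = K · i = 55.00 × 0.001056 = 0.05807 m/day.
Seepage velocity v = q / n_e = 0.05807 / 0.10 = 0.5807 m/day.
Travel time t = L / v = 322 / 0.5807 = 554.5 days.

554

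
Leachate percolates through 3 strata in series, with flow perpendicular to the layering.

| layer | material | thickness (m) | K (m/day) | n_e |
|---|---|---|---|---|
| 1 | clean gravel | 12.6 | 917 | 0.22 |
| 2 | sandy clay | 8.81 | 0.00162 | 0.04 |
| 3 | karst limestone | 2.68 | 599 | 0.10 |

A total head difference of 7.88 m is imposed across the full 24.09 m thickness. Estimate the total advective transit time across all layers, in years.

With flow normal to the layers, continuity requires the same specific discharge q through every layer.
Σ(b_i/K_i) = 12.6/917 + 8.81/0.00162 + 2.68/599 = 5438 d.
q = Δh / Σ(b_i/K_i) = 7.88 / 5438 = 0.001449 m/day.
In each layer the seepage velocity is v_i = q/n_i, so the layer transit time is t_i = b_i·n_i / q:
  layer 1 (clean gravel): t_1 = 12.6 × 0.22 / 0.001449 = 1913 d
  layer 2 (sandy clay): t_2 = 8.81 × 0.04 / 0.001449 = 243.2 d
  layer 3 (karst limestone): t_3 = 2.68 × 0.10 / 0.001449 = 185.0 d
Total t = Σ t_i = 2341 days = 6.410 years.

6.41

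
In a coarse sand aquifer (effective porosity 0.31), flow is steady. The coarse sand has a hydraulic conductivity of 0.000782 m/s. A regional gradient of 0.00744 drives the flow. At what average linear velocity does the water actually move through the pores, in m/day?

Convert K: 0.000782 m/s × 86400 = 67.56 m/day.
Hydraulic gradient i = 0.00744.
Darcy flux q = K · i = 67.56 × 0.007440 = 0.5027 m/day.
Seepage velocity v = q / n_e = 0.5027 / 0.31 = 1.622 m/day.

1.62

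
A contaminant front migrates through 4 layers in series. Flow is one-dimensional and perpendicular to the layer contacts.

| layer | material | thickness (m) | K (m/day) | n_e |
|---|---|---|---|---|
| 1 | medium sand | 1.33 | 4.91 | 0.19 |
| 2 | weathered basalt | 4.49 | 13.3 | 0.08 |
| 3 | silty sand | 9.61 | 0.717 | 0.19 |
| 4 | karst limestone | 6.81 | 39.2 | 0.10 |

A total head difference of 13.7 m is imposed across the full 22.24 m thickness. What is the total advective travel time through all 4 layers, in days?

3.23

With flow normal to the layers, continuity requires the same specific discharge q through every layer.
Σ(b_i/K_i) = 1.33/4.91 + 4.49/13.3 + 9.61/0.717 + 6.81/39.2 = 14.19 d.
q = Δh / Σ(b_i/K_i) = 13.7 / 14.19 = 0.9658 m/day.
In each layer the seepage velocity is v_i = q/n_i, so the layer transit time is t_i = b_i·n_i / q:
  layer 1 (medium sand): t_1 = 1.33 × 0.19 / 0.9658 = 0.2617 d
  layer 2 (weathered basalt): t_2 = 4.49 × 0.08 / 0.9658 = 0.3719 d
  layer 3 (silty sand): t_3 = 9.61 × 0.19 / 0.9658 = 1.891 d
  layer 4 (karst limestone): t_4 = 6.81 × 0.10 / 0.9658 = 0.7051 d
Total t = Σ t_i = 3.229 days.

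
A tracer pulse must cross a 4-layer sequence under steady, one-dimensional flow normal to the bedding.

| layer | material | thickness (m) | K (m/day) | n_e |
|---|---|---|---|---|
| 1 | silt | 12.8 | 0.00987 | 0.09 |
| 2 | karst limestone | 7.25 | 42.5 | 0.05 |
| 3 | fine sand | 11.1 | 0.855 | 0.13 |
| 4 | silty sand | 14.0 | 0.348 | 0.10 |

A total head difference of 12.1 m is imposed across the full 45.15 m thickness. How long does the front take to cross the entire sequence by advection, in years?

1.33

With flow normal to the layers, continuity requires the same specific discharge q through every layer.
Σ(b_i/K_i) = 12.8/0.00987 + 7.25/42.5 + 11.1/0.855 + 14.0/0.348 = 1350 d.
q = Δh / Σ(b_i/K_i) = 12.1 / 1350 = 0.008961 m/day.
In each layer the seepage velocity is v_i = q/n_i, so the layer transit time is t_i = b_i·n_i / q:
  layer 1 (silt): t_1 = 12.8 × 0.09 / 0.008961 = 128.6 d
  layer 2 (karst limestone): t_2 = 7.25 × 0.05 / 0.008961 = 40.45 d
  layer 3 (fine sand): t_3 = 11.1 × 0.13 / 0.008961 = 161.0 d
  layer 4 (silty sand): t_4 = 14.0 × 0.10 / 0.008961 = 156.2 d
Total t = Σ t_i = 486.3 days = 1.331 years.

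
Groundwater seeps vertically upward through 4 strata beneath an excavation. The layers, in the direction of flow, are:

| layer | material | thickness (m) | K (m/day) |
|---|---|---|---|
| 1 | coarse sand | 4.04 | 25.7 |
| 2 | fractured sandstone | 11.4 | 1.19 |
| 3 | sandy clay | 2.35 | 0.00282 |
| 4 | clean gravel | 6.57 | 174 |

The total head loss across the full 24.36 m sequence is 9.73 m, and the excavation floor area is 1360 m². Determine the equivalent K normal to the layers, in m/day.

Flow is perpendicular to layering, so the layers act in series and the equivalent K is the thickness-weighted harmonic mean.
Total thickness L = 4.04 + 11.4 + 2.35 + 6.57 = 24.36 m.
Σ(b_i/K_i) = 4.04/25.7 + 11.4/1.19 + 2.35/0.00282 + 6.57/174 = 843.1 d.
K_eq = L / Σ(b_i/K_i) = 24.36 / 843.1 = 0.02889 m/day.

0.0289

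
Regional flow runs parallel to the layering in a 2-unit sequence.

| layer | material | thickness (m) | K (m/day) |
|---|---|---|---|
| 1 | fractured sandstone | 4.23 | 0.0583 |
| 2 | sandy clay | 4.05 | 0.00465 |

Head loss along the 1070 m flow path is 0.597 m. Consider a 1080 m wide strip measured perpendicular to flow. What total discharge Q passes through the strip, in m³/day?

0.160

Flow is parallel to layering, so each bed carries its own Darcy discharge and the transmissivities add.
Σ(K_i·b_i) = 0.0583×4.23 + 0.00465×4.05 = 0.2654 m²/day.
Hydraulic gradient i = Δh / L = 0.597 / 1070 = 0.0005579.
Q = Σ(K_i·b_i) · W · i = 0.2654 × 1080 × 0.0005579 = 0.1599 m³/day.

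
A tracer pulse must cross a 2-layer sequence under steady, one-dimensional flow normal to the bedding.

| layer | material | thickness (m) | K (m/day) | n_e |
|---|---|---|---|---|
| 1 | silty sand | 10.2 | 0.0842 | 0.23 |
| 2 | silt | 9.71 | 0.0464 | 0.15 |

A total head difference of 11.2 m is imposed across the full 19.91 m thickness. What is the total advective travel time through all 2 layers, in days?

With flow normal to the layers, continuity requires the same specific discharge q through every layer.
Σ(b_i/K_i) = 10.2/0.0842 + 9.71/0.0464 = 330.4 d.
q = Δh / Σ(b_i/K_i) = 11.2 / 330.4 = 0.03390 m/day.
In each layer the seepage velocity is v_i = q/n_i, so the layer transit time is t_i = b_i·n_i / q:
  layer 1 (silty sand): t_1 = 10.2 × 0.23 / 0.03390 = 69.21 d
  layer 2 (silt): t_2 = 9.71 × 0.15 / 0.03390 = 42.97 d
Total t = Σ t_i = 112.2 days.

112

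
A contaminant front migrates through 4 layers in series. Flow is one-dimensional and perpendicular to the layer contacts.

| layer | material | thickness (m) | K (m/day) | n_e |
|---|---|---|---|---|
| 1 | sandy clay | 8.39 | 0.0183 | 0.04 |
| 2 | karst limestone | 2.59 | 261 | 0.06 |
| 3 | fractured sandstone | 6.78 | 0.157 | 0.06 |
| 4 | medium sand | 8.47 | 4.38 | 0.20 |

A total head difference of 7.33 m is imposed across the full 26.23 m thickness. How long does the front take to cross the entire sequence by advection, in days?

178

With flow normal to the layers, continuity requires the same specific discharge q through every layer.
Σ(b_i/K_i) = 8.39/0.0183 + 2.59/261 + 6.78/0.157 + 8.47/4.38 = 503.6 d.
q = Δh / Σ(b_i/K_i) = 7.33 / 503.6 = 0.01456 m/day.
In each layer the seepage velocity is v_i = q/n_i, so the layer transit time is t_i = b_i·n_i / q:
  layer 1 (sandy clay): t_1 = 8.39 × 0.04 / 0.01456 = 23.06 d
  layer 2 (karst limestone): t_2 = 2.59 × 0.06 / 0.01456 = 10.68 d
  layer 3 (fractured sandstone): t_3 = 6.78 × 0.06 / 0.01456 = 27.95 d
  layer 4 (medium sand): t_4 = 8.47 × 0.20 / 0.01456 = 116.4 d
Total t = Σ t_i = 178.1 days.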